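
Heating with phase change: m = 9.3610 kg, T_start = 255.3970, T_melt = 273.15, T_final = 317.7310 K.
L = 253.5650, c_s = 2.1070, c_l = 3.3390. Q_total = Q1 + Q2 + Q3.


Q1 (sensible, solid) = 9.3610 * 2.1070 * 17.7530 = 350.1536 kJ
Q2 (latent) = 9.3610 * 253.5650 = 2373.6220 kJ
Q3 (sensible, liquid) = 9.3610 * 3.3390 * 44.5810 = 1393.4406 kJ
Q_total = 4117.2161 kJ

4117.2161 kJ


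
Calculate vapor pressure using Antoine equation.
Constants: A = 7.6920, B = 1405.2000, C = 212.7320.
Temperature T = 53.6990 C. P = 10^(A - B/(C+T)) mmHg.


C+T = 266.4310
B/(C+T) = 5.2742
log10(P) = 7.6920 - 5.2742 = 2.4178
P = 10^2.4178 = 261.7212 mmHg

261.7212 mmHg


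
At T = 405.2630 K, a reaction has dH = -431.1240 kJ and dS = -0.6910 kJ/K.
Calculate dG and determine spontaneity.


T*dS = 405.2630 * -0.6910 = -280.0367 kJ
dG = -431.1240 + 280.0367 = -151.0873 kJ (spontaneous)

dG = -151.0873 kJ, spontaneous


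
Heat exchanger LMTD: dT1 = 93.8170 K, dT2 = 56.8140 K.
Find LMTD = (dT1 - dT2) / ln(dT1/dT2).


dT1/dT2 = 1.6513
ln(dT1/dT2) = 0.5016
LMTD = 37.0030 / 0.5016 = 73.7753 K

73.7753 K


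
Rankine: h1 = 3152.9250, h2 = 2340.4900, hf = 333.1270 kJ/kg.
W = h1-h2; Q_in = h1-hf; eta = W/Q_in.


W = 812.4350 kJ/kg
Q_in = 2819.7980 kJ/kg
eta = 0.2881 = 28.8118%

eta = 28.8118%


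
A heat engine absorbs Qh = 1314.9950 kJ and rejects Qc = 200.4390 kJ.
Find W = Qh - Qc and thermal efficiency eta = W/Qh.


W = 1314.9950 - 200.4390 = 1114.5560 kJ
eta = 1114.5560 / 1314.9950 = 0.8476 = 84.7574%

W = 1114.5560 kJ, eta = 84.7574%


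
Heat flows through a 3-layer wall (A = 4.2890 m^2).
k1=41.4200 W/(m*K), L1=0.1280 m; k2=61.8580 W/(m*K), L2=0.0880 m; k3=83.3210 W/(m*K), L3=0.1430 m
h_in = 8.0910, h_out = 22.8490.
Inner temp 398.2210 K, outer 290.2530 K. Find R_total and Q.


R_conv_in = 1/(8.0910*4.2890) = 0.0288
R_1 = 0.1280/(41.4200*4.2890) = 0.0007
R_2 = 0.0880/(61.8580*4.2890) = 0.0003
R_3 = 0.1430/(83.3210*4.2890) = 0.0004
R_conv_out = 1/(22.8490*4.2890) = 0.0102
R_total = 0.0405 K/W
Q = 107.9680 / 0.0405 = 2667.6523 W

R_total = 0.0405 K/W, Q = 2667.6523 W


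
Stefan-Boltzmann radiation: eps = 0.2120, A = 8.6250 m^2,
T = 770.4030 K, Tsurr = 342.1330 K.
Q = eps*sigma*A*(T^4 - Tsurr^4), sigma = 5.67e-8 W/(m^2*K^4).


T^4 = 3.5227e+11
Tsurr^4 = 1.3702e+10
Q = 0.2120 * 5.67e-8 * 8.6250 * 3.3857e+11 = 35101.0530 W

35101.0530 W


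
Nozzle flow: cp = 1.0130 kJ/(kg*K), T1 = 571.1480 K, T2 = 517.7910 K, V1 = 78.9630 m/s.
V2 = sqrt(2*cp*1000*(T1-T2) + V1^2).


dT = 53.3570 K
2*cp*1000*dT = 108101.2820
V1^2 = 6235.1554
V2 = sqrt(114336.4374) = 338.1367 m/s

338.1367 m/s


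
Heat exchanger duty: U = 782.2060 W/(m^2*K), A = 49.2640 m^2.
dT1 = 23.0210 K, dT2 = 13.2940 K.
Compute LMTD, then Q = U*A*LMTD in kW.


LMTD = 17.7146 K
Q = 782.2060 * 49.2640 * 17.7146 = 682626.2782 W = 682.6263 kW

682.6263 kW


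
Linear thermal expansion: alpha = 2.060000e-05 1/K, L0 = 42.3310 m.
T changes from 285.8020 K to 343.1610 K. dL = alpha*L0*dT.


dT = 57.3590 K
dL = 2.060000e-05 * 42.3310 * 57.3590 = 0.050018 m
L_final = 42.381018 m

dL = 0.050018 m


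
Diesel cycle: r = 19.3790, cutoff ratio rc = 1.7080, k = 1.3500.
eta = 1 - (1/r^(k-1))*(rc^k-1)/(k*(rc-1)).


r^(k-1) = 2.8221
rc^k = 2.0600
eta = 0.6070 = 60.7033%

60.7033%


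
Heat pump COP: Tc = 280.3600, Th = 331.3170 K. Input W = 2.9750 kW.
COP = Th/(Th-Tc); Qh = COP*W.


COP = 331.3170 / 50.9570 = 6.5019
Qh = 6.5019 * 2.9750 = 19.3431 kW

COP = 6.5019, Qh = 19.3431 kW


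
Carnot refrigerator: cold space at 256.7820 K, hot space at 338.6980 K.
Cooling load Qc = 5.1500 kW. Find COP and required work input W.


COP = 256.7820 / 81.9160 = 3.1347
W = 5.1500 / 3.1347 = 1.6429 kW

COP = 3.1347, W = 1.6429 kW


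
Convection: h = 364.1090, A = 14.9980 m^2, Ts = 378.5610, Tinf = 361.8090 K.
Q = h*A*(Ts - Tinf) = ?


dT = 16.7520 K
Q = 364.1090 * 14.9980 * 16.7520 = 91481.1104 W

91481.1104 W


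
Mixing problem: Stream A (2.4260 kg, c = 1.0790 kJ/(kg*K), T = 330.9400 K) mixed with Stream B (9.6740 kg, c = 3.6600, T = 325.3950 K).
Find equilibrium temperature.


num = 12387.4951
den = 38.0245
Tf = 325.7767 K

325.7767 K


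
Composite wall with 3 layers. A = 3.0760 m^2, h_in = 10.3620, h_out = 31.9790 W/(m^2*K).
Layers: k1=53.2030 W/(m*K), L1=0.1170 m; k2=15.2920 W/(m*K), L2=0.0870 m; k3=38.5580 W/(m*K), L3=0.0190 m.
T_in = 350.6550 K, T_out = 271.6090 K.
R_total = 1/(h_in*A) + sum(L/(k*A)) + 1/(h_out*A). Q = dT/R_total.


R_conv_in = 1/(10.3620*3.0760) = 0.0314
R_1 = 0.1170/(53.2030*3.0760) = 0.0007
R_2 = 0.0870/(15.2920*3.0760) = 0.0018
R_3 = 0.0190/(38.5580*3.0760) = 0.0002
R_conv_out = 1/(31.9790*3.0760) = 0.0102
R_total = 0.0443 K/W
Q = 79.0460 / 0.0443 = 1785.7583 W

R_total = 0.0443 K/W, Q = 1785.7583 W


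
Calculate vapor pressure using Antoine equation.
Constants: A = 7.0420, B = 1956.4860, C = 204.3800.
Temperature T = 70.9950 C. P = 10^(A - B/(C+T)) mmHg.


C+T = 275.3750
B/(C+T) = 7.1048
log10(P) = 7.0420 - 7.1048 = -0.0628
P = 10^-0.0628 = 0.8654 mmHg

0.8654 mmHg


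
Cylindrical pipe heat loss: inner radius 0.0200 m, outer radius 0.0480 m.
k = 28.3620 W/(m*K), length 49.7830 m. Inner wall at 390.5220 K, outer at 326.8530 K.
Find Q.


dT = 63.6690 K
ln(ro/ri) = 0.8755
Q = 2*pi*28.3620*49.7830*63.6690 / 0.8755 = 645186.3520 W

645186.3520 W


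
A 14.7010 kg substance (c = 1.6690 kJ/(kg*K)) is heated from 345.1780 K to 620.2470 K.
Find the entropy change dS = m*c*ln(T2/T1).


T2/T1 = 1.7969
ln(T2/T1) = 0.5861
dS = 14.7010 * 1.6690 * 0.5861 = 14.3795 kJ/K

14.3795 kJ/K


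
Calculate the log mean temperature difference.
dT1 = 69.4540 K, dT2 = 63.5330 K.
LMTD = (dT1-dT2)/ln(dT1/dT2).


dT1/dT2 = 1.0932
ln(dT1/dT2) = 0.0891
LMTD = 5.9210 / 0.0891 = 66.4495 K

66.4495 K


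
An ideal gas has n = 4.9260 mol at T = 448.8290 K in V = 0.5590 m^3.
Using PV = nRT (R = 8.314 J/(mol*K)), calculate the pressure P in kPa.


P = nRT/V = 4.9260 * 8.314 * 448.8290 / 0.5590
= 18381.6858 / 0.5590 = 32883.1588 Pa = 32.8832 kPa

32.8832 kPa


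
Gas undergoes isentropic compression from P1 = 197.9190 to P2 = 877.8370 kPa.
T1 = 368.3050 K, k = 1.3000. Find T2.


(k-1)/k = 0.2308
(P2/P1)^exp = 1.4102
T2 = 368.3050 * 1.4102 = 519.3957 K

519.3957 K


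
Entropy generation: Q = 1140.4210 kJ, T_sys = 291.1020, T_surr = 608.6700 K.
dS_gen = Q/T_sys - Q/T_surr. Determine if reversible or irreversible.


dS_sys = 1140.4210/291.1020 = 3.9176 kJ/K
dS_surr = -1140.4210/608.6700 = -1.8736 kJ/K
dS_gen = 3.9176 - 1.8736 = 2.0440 kJ/K (irreversible)

dS_gen = 2.0440 kJ/K, irreversible


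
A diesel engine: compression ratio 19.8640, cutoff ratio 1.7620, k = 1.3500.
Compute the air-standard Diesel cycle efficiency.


r^(k-1) = 2.8466
rc^k = 2.1484
eta = 0.6078 = 60.7836%

60.7836%


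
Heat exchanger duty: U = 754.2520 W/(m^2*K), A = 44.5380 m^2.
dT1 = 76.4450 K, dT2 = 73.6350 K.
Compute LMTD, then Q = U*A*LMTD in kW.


LMTD = 75.0312 K
Q = 754.2520 * 44.5380 * 75.0312 = 2520514.7876 W = 2520.5148 kW

2520.5148 kW


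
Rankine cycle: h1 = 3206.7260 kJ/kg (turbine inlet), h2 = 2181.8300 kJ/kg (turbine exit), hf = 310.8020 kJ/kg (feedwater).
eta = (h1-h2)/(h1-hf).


W = 1024.8960 kJ/kg
Q_in = 2895.9240 kJ/kg
eta = 0.3539 = 35.3910%

eta = 35.3910%


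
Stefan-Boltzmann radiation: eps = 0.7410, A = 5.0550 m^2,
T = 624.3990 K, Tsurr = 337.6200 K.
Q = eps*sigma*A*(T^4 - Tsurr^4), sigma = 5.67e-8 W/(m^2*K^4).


T^4 = 1.5200e+11
Tsurr^4 = 1.2993e+10
Q = 0.7410 * 5.67e-8 * 5.0550 * 1.3901e+11 = 29523.2722 W

29523.2722 W


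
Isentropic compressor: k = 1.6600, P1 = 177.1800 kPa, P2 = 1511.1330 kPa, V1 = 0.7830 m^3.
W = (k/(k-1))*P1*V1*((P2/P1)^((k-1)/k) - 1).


(k-1)/k = 0.3976
(P2/P1)^exp = 2.3448
W = 2.5152 * 177.1800 * 0.7830 * (2.3448 - 1) = 469.2554 kJ

469.2554 kJ


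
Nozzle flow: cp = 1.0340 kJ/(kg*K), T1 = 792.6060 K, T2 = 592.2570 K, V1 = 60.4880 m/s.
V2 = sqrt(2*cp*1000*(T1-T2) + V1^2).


dT = 200.3490 K
2*cp*1000*dT = 414321.7320
V1^2 = 3658.7981
V2 = sqrt(417980.5301) = 646.5141 m/s

646.5141 m/s


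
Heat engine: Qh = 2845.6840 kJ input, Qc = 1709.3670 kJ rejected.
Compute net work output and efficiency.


W = 2845.6840 - 1709.3670 = 1136.3170 kJ
eta = 1136.3170 / 2845.6840 = 0.3993 = 39.9312%

W = 1136.3170 kJ, eta = 39.9312%


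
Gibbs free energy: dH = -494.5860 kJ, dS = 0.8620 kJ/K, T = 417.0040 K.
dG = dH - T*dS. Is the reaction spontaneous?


T*dS = 417.0040 * 0.8620 = 359.4574 kJ
dG = -494.5860 - 359.4574 = -854.0434 kJ (spontaneous)

dG = -854.0434 kJ, spontaneous


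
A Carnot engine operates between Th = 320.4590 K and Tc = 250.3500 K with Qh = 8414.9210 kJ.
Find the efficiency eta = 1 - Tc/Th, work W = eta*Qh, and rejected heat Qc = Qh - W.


eta = 1 - 250.3500/320.4590 = 0.2188
W = 0.2188 * 8414.9210 = 1840.9896 kJ
Qc = 8414.9210 - 1840.9896 = 6573.9314 kJ

eta = 21.8777%, W = 1840.9896 kJ, Qc = 6573.9314 kJ


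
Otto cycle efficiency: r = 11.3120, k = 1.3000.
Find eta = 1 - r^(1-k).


r^(k-1) = 2.0704
eta = 1 - 1/2.0704 = 0.5170 = 51.7010%

51.7010%


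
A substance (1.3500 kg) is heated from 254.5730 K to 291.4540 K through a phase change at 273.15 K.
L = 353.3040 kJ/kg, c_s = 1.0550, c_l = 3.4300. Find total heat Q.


Q1 (sensible, solid) = 1.3500 * 1.0550 * 18.5770 = 26.4583 kJ
Q2 (latent) = 1.3500 * 353.3040 = 476.9604 kJ
Q3 (sensible, liquid) = 1.3500 * 3.4300 * 18.3040 = 84.7567 kJ
Q_total = 588.1754 kJ

588.1754 kJ


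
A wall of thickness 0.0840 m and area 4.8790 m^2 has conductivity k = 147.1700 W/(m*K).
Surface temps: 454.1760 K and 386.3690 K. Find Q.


dT = 67.8070 K
Q = 147.1700 * 4.8790 * 67.8070 / 0.0840 = 579622.6554 W

579622.6554 W


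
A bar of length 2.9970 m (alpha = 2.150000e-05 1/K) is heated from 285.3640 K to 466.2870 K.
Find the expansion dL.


dT = 180.9230 K
dL = 2.150000e-05 * 2.9970 * 180.9230 = 0.011658 m
L_final = 3.008658 m

dL = 0.011658 m


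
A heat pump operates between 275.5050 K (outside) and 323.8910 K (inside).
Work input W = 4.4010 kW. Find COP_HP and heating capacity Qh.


COP = 323.8910 / 48.3860 = 6.6939
Qh = 6.6939 * 4.4010 = 29.4598 kW

COP = 6.6939, Qh = 29.4598 kW


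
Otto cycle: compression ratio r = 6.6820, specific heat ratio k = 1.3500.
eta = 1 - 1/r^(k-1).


r^(k-1) = 1.9441
eta = 1 - 1/1.9441 = 0.4856 = 48.5622%

48.5622%


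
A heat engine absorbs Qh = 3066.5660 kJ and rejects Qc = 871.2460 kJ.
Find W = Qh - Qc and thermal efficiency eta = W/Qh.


W = 3066.5660 - 871.2460 = 2195.3200 kJ
eta = 2195.3200 / 3066.5660 = 0.7159 = 71.5889%

W = 2195.3200 kJ, eta = 71.5889%


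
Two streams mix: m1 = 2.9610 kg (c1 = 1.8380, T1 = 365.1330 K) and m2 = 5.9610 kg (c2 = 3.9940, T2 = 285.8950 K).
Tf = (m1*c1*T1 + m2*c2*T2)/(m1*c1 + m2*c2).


num = 8793.8250
den = 29.2506
Tf = 300.6379 K

300.6379 K


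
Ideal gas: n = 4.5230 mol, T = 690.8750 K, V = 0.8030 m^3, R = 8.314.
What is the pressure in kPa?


P = nRT/V = 4.5230 * 8.314 * 690.8750 / 0.8030
= 25979.8169 / 0.8030 = 32353.4457 Pa = 32.3534 kPa

32.3534 kPa


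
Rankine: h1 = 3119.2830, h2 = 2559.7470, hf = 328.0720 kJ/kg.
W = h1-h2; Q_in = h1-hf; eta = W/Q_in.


W = 559.5360 kJ/kg
Q_in = 2791.2110 kJ/kg
eta = 0.2005 = 20.0464%

eta = 20.0464%


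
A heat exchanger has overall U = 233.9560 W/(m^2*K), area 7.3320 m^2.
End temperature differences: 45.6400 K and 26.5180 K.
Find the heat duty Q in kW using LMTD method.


LMTD = 35.2180 K
Q = 233.9560 * 7.3320 * 35.2180 = 60411.7616 W = 60.4118 kW

60.4118 kW


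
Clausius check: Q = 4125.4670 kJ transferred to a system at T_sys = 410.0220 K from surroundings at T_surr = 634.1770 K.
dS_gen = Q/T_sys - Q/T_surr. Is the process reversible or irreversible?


dS_sys = 4125.4670/410.0220 = 10.0616 kJ/K
dS_surr = -4125.4670/634.1770 = -6.5052 kJ/K
dS_gen = 10.0616 - 6.5052 = 3.5563 kJ/K (irreversible)

dS_gen = 3.5563 kJ/K, irreversible


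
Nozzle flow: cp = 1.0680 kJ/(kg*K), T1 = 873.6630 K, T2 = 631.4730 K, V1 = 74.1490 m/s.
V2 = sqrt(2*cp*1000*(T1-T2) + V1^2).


dT = 242.1900 K
2*cp*1000*dT = 517317.8400
V1^2 = 5498.0742
V2 = sqrt(522815.9142) = 723.0601 m/s

723.0601 m/s


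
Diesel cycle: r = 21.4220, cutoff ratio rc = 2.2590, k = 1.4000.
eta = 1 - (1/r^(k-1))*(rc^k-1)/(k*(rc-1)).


r^(k-1) = 3.4068
rc^k = 3.1296
eta = 0.6454 = 64.5357%

64.5357%


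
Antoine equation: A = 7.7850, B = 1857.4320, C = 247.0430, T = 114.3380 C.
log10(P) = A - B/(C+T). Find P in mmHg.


C+T = 361.3810
B/(C+T) = 5.1398
log10(P) = 7.7850 - 5.1398 = 2.6452
P = 10^2.6452 = 441.7571 mmHg

441.7571 mmHg


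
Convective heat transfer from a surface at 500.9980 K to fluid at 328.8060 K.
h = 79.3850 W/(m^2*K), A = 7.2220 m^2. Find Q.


dT = 172.1920 K
Q = 79.3850 * 7.2220 * 172.1920 = 98720.8540 W

98720.8540 W


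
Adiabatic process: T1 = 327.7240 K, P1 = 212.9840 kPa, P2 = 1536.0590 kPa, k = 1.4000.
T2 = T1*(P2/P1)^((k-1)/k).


(k-1)/k = 0.2857
(P2/P1)^exp = 1.7586
T2 = 327.7240 * 1.7586 = 576.3264 K

576.3264 K


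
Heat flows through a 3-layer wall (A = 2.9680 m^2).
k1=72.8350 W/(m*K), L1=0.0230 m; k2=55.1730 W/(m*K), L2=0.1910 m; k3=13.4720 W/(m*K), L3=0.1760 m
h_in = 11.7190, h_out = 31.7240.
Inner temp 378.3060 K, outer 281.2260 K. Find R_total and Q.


R_conv_in = 1/(11.7190*2.9680) = 0.0288
R_1 = 0.0230/(72.8350*2.9680) = 0.0001
R_2 = 0.1910/(55.1730*2.9680) = 0.0012
R_3 = 0.1760/(13.4720*2.9680) = 0.0044
R_conv_out = 1/(31.7240*2.9680) = 0.0106
R_total = 0.0450 K/W
Q = 97.0800 / 0.0450 = 2155.1526 W

R_total = 0.0450 K/W, Q = 2155.1526 W


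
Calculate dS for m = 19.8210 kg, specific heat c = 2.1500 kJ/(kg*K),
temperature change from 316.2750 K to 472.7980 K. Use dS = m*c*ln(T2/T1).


T2/T1 = 1.4949
ln(T2/T1) = 0.4021
dS = 19.8210 * 2.1500 * 0.4021 = 17.1337 kJ/K

17.1337 kJ/K


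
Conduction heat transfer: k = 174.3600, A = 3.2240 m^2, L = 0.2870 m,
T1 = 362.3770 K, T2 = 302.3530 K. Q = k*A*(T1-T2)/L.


dT = 60.0240 K
Q = 174.3600 * 3.2240 * 60.0240 / 0.2870 = 117566.8630 W

117566.8630 W


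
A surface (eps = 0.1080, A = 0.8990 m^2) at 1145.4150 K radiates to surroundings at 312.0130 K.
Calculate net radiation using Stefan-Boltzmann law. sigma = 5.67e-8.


T^4 = 1.7213e+12
Tsurr^4 = 9.4774e+09
Q = 0.1080 * 5.67e-8 * 0.8990 * 1.7118e+12 = 9423.6711 W

9423.6711 W


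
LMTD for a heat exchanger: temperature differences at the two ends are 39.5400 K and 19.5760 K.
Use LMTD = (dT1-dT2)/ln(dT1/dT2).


dT1/dT2 = 2.0198
ln(dT1/dT2) = 0.7030
LMTD = 19.9640 / 0.7030 = 28.3980 K

28.3980 K


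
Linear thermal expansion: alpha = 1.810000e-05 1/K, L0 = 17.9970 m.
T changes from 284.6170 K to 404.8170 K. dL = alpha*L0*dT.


dT = 120.2000 K
dL = 1.810000e-05 * 17.9970 * 120.2000 = 0.039155 m
L_final = 18.036155 m

dL = 0.039155 m


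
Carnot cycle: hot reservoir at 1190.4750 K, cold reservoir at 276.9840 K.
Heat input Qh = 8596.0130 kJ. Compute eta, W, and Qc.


eta = 1 - 276.9840/1190.4750 = 0.7673
W = 0.7673 * 8596.0130 = 6596.0062 kJ
Qc = 8596.0130 - 6596.0062 = 2000.0068 kJ

eta = 76.7333%, W = 6596.0062 kJ, Qc = 2000.0068 kJ


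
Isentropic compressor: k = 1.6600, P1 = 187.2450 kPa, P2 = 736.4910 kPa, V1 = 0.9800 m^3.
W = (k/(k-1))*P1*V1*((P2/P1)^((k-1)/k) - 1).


(k-1)/k = 0.3976
(P2/P1)^exp = 1.7237
W = 2.5152 * 187.2450 * 0.9800 * (1.7237 - 1) = 334.0244 kJ

334.0244 kJ


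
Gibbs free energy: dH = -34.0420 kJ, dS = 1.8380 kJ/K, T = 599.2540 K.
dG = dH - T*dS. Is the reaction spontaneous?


T*dS = 599.2540 * 1.8380 = 1101.4289 kJ
dG = -34.0420 - 1101.4289 = -1135.4709 kJ (spontaneous)

dG = -1135.4709 kJ, spontaneous


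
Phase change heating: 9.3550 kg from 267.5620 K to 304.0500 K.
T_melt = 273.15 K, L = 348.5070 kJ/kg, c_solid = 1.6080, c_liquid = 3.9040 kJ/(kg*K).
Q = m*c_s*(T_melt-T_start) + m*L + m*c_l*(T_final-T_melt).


Q1 (sensible, solid) = 9.3550 * 1.6080 * 5.5880 = 84.0594 kJ
Q2 (latent) = 9.3550 * 348.5070 = 3260.2830 kJ
Q3 (sensible, liquid) = 9.3550 * 3.9040 * 30.9000 = 1128.5273 kJ
Q_total = 4472.8697 kJ

4472.8697 kJ


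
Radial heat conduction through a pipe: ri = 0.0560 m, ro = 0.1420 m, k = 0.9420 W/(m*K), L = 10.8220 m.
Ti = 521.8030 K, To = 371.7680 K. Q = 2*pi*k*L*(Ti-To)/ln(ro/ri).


dT = 150.0350 K
ln(ro/ri) = 0.9305
Q = 2*pi*0.9420*10.8220*150.0350 / 0.9305 = 10328.2324 W

10328.2324 W


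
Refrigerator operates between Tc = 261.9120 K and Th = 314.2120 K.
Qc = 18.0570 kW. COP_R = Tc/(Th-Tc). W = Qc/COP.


COP = 261.9120 / 52.3000 = 5.0079
W = 18.0570 / 5.0079 = 3.6057 kW

COP = 5.0079, W = 3.6057 kW


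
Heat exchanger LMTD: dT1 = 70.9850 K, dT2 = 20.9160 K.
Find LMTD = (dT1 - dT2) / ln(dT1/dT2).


dT1/dT2 = 3.3938
ln(dT1/dT2) = 1.2220
LMTD = 50.0690 / 1.2220 = 40.9745 K

40.9745 K


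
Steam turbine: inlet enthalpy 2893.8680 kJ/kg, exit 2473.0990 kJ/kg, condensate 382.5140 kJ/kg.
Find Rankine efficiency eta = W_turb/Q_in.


W = 420.7690 kJ/kg
Q_in = 2511.3540 kJ/kg
eta = 0.1675 = 16.7547%

eta = 16.7547%


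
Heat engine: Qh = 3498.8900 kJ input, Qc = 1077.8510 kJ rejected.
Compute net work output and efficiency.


W = 3498.8900 - 1077.8510 = 2421.0390 kJ
eta = 2421.0390 / 3498.8900 = 0.6919 = 69.1945%

W = 2421.0390 kJ, eta = 69.1945%


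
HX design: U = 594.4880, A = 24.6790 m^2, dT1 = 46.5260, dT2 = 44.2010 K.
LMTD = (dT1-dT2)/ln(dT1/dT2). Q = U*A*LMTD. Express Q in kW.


LMTD = 45.3536 K
Q = 594.4880 * 24.6790 * 45.3536 = 665398.9484 W = 665.3989 kW

665.3989 kW


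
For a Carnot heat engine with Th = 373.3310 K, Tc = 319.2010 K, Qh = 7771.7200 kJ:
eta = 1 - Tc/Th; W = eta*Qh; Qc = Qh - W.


eta = 1 - 319.2010/373.3310 = 0.1450
W = 0.1450 * 7771.7200 = 1126.8371 kJ
Qc = 7771.7200 - 1126.8371 = 6644.8829 kJ

eta = 14.4992%, W = 1126.8371 kJ, Qc = 6644.8829 kJ


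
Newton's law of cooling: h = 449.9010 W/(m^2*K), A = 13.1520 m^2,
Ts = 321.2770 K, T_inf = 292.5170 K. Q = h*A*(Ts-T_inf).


dT = 28.7600 K
Q = 449.9010 * 13.1520 * 28.7600 = 170175.7371 W

170175.7371 W


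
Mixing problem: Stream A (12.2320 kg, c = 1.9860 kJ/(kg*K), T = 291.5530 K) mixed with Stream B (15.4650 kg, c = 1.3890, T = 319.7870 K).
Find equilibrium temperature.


num = 13951.9325
den = 45.7736
Tf = 304.8028 K

304.8028 K


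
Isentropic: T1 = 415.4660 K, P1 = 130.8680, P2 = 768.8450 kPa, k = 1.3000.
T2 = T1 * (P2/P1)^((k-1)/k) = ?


(k-1)/k = 0.2308
(P2/P1)^exp = 1.5047
T2 = 415.4660 * 1.5047 = 625.1702 K

625.1702 K


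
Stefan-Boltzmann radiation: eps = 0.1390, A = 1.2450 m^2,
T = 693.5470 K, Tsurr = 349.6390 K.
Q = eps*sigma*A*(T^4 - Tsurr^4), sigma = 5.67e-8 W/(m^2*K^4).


T^4 = 2.3137e+11
Tsurr^4 = 1.4944e+10
Q = 0.1390 * 5.67e-8 * 1.2450 * 2.1642e+11 = 2123.5969 W

2123.5969 W


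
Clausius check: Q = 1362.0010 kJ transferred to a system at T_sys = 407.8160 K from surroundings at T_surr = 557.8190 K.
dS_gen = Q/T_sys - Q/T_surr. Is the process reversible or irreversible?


dS_sys = 1362.0010/407.8160 = 3.3397 kJ/K
dS_surr = -1362.0010/557.8190 = -2.4417 kJ/K
dS_gen = 3.3397 - 2.4417 = 0.8981 kJ/K (irreversible)

dS_gen = 0.8981 kJ/K, irreversible


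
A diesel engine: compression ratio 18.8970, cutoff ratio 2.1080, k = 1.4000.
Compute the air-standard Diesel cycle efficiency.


r^(k-1) = 3.2401
rc^k = 2.8407
eta = 0.6338 = 63.3775%

63.3775%


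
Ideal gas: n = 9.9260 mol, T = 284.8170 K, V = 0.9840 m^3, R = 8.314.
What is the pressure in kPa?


P = nRT/V = 9.9260 * 8.314 * 284.8170 / 0.9840
= 23504.4557 / 0.9840 = 23886.6420 Pa = 23.8866 kPa

23.8866 kPa


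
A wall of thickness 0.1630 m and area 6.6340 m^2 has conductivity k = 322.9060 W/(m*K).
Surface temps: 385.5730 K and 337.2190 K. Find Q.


dT = 48.3540 K
Q = 322.9060 * 6.6340 * 48.3540 / 0.1630 = 635471.9477 W

635471.9477 W


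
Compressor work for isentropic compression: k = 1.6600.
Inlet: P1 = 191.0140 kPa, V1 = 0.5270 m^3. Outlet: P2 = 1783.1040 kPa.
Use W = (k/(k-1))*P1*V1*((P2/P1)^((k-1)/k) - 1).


(k-1)/k = 0.3976
(P2/P1)^exp = 2.4306
W = 2.5152 * 191.0140 * 0.5270 * (2.4306 - 1) = 362.1989 kJ

362.1989 kJ


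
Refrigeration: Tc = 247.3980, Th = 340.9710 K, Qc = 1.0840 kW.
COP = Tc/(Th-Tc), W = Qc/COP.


COP = 247.3980 / 93.5730 = 2.6439
W = 1.0840 / 2.6439 = 0.4100 kW

COP = 2.6439, W = 0.4100 kW


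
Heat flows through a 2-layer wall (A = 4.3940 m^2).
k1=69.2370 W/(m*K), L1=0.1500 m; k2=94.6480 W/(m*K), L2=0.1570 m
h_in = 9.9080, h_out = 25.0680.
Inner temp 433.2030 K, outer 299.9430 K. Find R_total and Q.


R_conv_in = 1/(9.9080*4.3940) = 0.0230
R_1 = 0.1500/(69.2370*4.3940) = 0.0005
R_2 = 0.1570/(94.6480*4.3940) = 0.0004
R_conv_out = 1/(25.0680*4.3940) = 0.0091
R_total = 0.0329 K/W
Q = 133.2600 / 0.0329 = 4048.1405 W

R_total = 0.0329 K/W, Q = 4048.1405 W


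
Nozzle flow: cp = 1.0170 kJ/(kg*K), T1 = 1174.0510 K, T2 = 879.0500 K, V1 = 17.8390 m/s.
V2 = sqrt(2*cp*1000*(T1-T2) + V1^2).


dT = 295.0010 K
2*cp*1000*dT = 600032.0340
V1^2 = 318.2299
V2 = sqrt(600350.2639) = 774.8227 m/s

774.8227 m/s


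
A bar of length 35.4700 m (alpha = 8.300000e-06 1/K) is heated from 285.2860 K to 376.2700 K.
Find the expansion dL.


dT = 90.9840 K
dL = 8.300000e-06 * 35.4700 * 90.9840 = 0.026786 m
L_final = 35.496786 m

dL = 0.026786 m


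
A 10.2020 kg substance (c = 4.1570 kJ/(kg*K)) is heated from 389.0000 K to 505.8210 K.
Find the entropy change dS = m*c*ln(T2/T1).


T2/T1 = 1.3003
ln(T2/T1) = 0.2626
dS = 10.2020 * 4.1570 * 0.2626 = 11.1369 kJ/K

11.1369 kJ/K


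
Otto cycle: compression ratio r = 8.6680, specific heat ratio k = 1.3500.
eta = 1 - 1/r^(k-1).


r^(k-1) = 2.1295
eta = 1 - 1/2.1295 = 0.5304 = 53.0400%

53.0400%


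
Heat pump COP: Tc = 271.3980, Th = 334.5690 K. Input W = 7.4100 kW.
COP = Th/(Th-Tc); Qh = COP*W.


COP = 334.5690 / 63.1710 = 5.2962
Qh = 5.2962 * 7.4100 = 39.2452 kW

COP = 5.2962, Qh = 39.2452 kW


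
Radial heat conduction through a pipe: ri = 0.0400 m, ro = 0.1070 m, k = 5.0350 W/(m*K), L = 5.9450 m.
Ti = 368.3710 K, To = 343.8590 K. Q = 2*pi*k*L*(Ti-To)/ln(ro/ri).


dT = 24.5120 K
ln(ro/ri) = 0.9839
Q = 2*pi*5.0350*5.9450*24.5120 / 0.9839 = 4685.2977 W

4685.2977 W


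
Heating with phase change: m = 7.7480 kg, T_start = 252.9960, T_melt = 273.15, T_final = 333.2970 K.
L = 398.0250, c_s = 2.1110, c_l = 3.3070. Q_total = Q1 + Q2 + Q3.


Q1 (sensible, solid) = 7.7480 * 2.1110 * 20.1540 = 329.6394 kJ
Q2 (latent) = 7.7480 * 398.0250 = 3083.8977 kJ
Q3 (sensible, liquid) = 7.7480 * 3.3070 * 60.1470 = 1541.1247 kJ
Q_total = 4954.6618 kJ

4954.6618 kJ


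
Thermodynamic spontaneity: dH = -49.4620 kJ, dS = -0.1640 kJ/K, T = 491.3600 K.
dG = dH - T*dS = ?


T*dS = 491.3600 * -0.1640 = -80.5830 kJ
dG = -49.4620 + 80.5830 = 31.1210 kJ (non-spontaneous)

dG = 31.1210 kJ, non-spontaneous


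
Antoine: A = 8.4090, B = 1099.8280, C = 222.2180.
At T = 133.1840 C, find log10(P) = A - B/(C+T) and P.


C+T = 355.4020
B/(C+T) = 3.0946
log10(P) = 8.4090 - 3.0946 = 5.3144
P = 10^5.3144 = 206251.5725 mmHg

206251.5725 mmHg


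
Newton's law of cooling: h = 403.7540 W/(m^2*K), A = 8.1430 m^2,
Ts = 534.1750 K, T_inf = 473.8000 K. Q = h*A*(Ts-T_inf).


dT = 60.3750 K
Q = 403.7540 * 8.1430 * 60.3750 = 198499.0426 W

198499.0426 W


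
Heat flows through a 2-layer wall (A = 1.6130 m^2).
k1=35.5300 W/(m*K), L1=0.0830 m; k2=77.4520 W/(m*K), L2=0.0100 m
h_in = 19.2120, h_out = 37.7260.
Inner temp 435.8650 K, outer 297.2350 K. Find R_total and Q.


R_conv_in = 1/(19.2120*1.6130) = 0.0323
R_1 = 0.0830/(35.5300*1.6130) = 0.0014
R_2 = 0.0100/(77.4520*1.6130) = 8.0045e-05
R_conv_out = 1/(37.7260*1.6130) = 0.0164
R_total = 0.0502 K/W
Q = 138.6300 / 0.0502 = 2759.8399 W

R_total = 0.0502 K/W, Q = 2759.8399 W


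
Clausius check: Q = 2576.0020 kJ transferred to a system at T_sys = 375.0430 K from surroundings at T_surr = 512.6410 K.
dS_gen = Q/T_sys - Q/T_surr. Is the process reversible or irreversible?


dS_sys = 2576.0020/375.0430 = 6.8686 kJ/K
dS_surr = -2576.0020/512.6410 = -5.0250 kJ/K
dS_gen = 6.8686 - 5.0250 = 1.8436 kJ/K (irreversible)

dS_gen = 1.8436 kJ/K, irreversible


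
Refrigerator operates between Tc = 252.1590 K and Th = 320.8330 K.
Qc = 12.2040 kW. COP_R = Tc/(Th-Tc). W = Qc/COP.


COP = 252.1590 / 68.6740 = 3.6718
W = 12.2040 / 3.6718 = 3.3237 kW

COP = 3.6718, W = 3.3237 kW


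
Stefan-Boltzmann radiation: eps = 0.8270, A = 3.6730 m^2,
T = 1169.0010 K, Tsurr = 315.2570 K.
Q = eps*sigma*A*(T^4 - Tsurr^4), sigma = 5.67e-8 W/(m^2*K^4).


T^4 = 1.8675e+12
Tsurr^4 = 9.8778e+09
Q = 0.8270 * 5.67e-8 * 3.6730 * 1.8576e+12 = 319937.9889 W

319937.9889 W


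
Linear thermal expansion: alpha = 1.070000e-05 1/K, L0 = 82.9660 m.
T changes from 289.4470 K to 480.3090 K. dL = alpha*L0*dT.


dT = 190.8620 K
dL = 1.070000e-05 * 82.9660 * 190.8620 = 0.169435 m
L_final = 83.135435 m

dL = 0.169435 m


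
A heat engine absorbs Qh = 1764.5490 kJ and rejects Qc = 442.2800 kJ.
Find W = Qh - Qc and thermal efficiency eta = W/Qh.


W = 1764.5490 - 442.2800 = 1322.2690 kJ
eta = 1322.2690 / 1764.5490 = 0.7494 = 74.9352%

W = 1322.2690 kJ, eta = 74.9352%


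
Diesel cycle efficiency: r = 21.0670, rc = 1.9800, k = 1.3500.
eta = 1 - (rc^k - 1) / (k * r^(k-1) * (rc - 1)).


r^(k-1) = 2.9058
rc^k = 2.5148
eta = 0.6060 = 60.5973%

60.5973%


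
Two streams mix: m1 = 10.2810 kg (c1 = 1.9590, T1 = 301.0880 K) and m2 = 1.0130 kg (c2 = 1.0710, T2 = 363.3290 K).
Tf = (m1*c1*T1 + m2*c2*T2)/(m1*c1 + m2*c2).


num = 6458.2405
den = 21.2254
Tf = 304.2694 K

304.2694 K


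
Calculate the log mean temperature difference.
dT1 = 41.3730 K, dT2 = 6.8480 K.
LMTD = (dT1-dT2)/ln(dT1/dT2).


dT1/dT2 = 6.0416
ln(dT1/dT2) = 1.7987
LMTD = 34.5250 / 1.7987 = 19.1947 K

19.1947 K


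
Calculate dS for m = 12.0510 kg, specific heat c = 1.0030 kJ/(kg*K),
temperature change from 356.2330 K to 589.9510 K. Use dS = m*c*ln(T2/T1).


T2/T1 = 1.6561
ln(T2/T1) = 0.5045
dS = 12.0510 * 1.0030 * 0.5045 = 6.0974 kJ/K

6.0974 kJ/K


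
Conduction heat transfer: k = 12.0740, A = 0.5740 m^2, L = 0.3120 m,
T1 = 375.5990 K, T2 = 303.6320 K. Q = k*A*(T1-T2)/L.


dT = 71.9670 K
Q = 12.0740 * 0.5740 * 71.9670 / 0.3120 = 1598.6076 W

1598.6076 W


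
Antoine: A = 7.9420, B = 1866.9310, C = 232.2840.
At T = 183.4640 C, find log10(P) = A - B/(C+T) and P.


C+T = 415.7480
B/(C+T) = 4.4905
log10(P) = 7.9420 - 4.4905 = 3.4515
P = 10^3.4515 = 2827.9053 mmHg

2827.9053 mmHg


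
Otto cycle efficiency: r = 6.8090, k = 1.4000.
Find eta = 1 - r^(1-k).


r^(k-1) = 2.1539
eta = 1 - 1/2.1539 = 0.5357 = 53.5734%

53.5734%


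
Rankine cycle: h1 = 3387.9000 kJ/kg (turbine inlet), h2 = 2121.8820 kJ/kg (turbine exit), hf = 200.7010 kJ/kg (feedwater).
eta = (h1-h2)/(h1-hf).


W = 1266.0180 kJ/kg
Q_in = 3187.1990 kJ/kg
eta = 0.3972 = 39.7220%

eta = 39.7220%


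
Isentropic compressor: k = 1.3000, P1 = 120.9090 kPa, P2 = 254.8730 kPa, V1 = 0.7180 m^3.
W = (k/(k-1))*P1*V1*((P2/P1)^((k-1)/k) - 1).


(k-1)/k = 0.2308
(P2/P1)^exp = 1.1878
W = 4.3333 * 120.9090 * 0.7180 * (1.1878 - 1) = 70.6428 kJ

70.6428 kJ


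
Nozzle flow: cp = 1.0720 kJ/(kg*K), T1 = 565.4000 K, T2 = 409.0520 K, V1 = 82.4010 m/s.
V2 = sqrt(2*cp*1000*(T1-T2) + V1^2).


dT = 156.3480 K
2*cp*1000*dT = 335210.1120
V1^2 = 6789.9248
V2 = sqrt(342000.0368) = 584.8077 m/s

584.8077 m/s


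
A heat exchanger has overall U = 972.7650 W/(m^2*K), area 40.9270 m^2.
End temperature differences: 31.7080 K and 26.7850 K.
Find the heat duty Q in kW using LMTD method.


LMTD = 29.1773 K
Q = 972.7650 * 40.9270 * 29.1773 = 1161617.4724 W = 1161.6175 kW

1161.6175 kW


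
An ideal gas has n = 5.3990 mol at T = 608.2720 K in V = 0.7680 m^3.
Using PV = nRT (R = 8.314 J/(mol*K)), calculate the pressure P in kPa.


P = nRT/V = 5.3990 * 8.314 * 608.2720 / 0.7680
= 27303.6792 / 0.7680 = 35551.6657 Pa = 35.5517 kPa

35.5517 kPa


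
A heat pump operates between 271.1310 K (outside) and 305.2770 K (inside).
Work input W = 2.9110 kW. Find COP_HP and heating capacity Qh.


COP = 305.2770 / 34.1460 = 8.9403
Qh = 8.9403 * 2.9110 = 26.0253 kW

COP = 8.9403, Qh = 26.0253 kW


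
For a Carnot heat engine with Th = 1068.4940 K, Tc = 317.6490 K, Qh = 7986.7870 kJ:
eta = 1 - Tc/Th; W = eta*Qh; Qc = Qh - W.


eta = 1 - 317.6490/1068.4940 = 0.7027
W = 0.7027 * 7986.7870 = 5612.4219 kJ
Qc = 7986.7870 - 5612.4219 = 2374.3651 kJ

eta = 70.2713%, W = 5612.4219 kJ, Qc = 2374.3651 kJ


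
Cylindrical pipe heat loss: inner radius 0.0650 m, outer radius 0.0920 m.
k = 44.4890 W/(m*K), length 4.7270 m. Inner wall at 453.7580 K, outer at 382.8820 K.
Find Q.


dT = 70.8760 K
ln(ro/ri) = 0.3474
Q = 2*pi*44.4890*4.7270*70.8760 / 0.3474 = 269578.8808 W

269578.8808 W


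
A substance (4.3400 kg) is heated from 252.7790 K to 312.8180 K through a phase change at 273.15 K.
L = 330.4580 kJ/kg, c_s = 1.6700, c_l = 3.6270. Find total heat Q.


Q1 (sensible, solid) = 4.3400 * 1.6700 * 20.3710 = 147.6449 kJ
Q2 (latent) = 4.3400 * 330.4580 = 1434.1877 kJ
Q3 (sensible, liquid) = 4.3400 * 3.6270 * 39.6680 = 624.4211 kJ
Q_total = 2206.2538 kJ

2206.2538 kJ


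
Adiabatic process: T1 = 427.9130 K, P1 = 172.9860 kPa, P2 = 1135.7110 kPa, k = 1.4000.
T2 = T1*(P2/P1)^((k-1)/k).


(k-1)/k = 0.2857
(P2/P1)^exp = 1.7120
T2 = 427.9130 * 1.7120 = 732.5840 K

732.5840 K


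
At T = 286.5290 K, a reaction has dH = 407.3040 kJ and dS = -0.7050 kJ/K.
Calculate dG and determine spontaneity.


T*dS = 286.5290 * -0.7050 = -202.0029 kJ
dG = 407.3040 + 202.0029 = 609.3069 kJ (non-spontaneous)

dG = 609.3069 kJ, non-spontaneous


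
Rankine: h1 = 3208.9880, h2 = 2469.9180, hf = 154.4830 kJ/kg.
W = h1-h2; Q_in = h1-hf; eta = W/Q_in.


W = 739.0700 kJ/kg
Q_in = 3054.5050 kJ/kg
eta = 0.2420 = 24.1961%

eta = 24.1961%


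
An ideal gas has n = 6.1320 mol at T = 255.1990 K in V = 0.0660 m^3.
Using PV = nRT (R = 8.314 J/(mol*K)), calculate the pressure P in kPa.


P = nRT/V = 6.1320 * 8.314 * 255.1990 / 0.0660
= 13010.4145 / 0.0660 = 197127.4932 Pa = 197.1275 kPa

197.1275 kPa


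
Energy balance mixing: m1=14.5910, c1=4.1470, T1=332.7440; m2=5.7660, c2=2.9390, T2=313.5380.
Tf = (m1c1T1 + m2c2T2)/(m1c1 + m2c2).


num = 25447.2666
den = 77.4552
Tf = 328.5420 K

328.5420 K


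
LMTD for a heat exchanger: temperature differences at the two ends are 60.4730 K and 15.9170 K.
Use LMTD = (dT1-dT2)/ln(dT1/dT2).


dT1/dT2 = 3.7993
ln(dT1/dT2) = 1.3348
LMTD = 44.5560 / 1.3348 = 33.3801 K

33.3801 K


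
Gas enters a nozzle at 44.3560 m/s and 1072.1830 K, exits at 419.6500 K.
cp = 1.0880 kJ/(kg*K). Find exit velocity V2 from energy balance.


dT = 652.5330 K
2*cp*1000*dT = 1419911.8080
V1^2 = 1967.4547
V2 = sqrt(1421879.2627) = 1192.4258 m/s

1192.4258 m/s


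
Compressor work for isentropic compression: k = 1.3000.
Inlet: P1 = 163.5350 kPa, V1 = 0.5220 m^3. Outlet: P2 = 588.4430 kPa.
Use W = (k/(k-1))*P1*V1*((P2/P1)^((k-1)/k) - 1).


(k-1)/k = 0.2308
(P2/P1)^exp = 1.3438
W = 4.3333 * 163.5350 * 0.5220 * (1.3438 - 1) = 127.1711 kJ

127.1711 kJ


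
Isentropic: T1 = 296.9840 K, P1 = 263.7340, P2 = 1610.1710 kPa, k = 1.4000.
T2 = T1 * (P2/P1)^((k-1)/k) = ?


(k-1)/k = 0.2857
(P2/P1)^exp = 1.6768
T2 = 296.9840 * 1.6768 = 497.9898 K

497.9898 K


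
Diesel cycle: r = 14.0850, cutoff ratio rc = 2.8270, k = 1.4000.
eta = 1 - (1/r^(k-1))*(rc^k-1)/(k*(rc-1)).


r^(k-1) = 2.8807
rc^k = 4.2841
eta = 0.5543 = 55.4300%

55.4300%


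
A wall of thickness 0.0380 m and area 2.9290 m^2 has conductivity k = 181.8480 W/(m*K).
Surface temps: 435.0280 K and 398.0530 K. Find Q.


dT = 36.9750 K
Q = 181.8480 * 2.9290 * 36.9750 / 0.0380 = 518265.7233 W

518265.7233 W


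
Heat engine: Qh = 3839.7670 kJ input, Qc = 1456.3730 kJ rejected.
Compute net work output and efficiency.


W = 3839.7670 - 1456.3730 = 2383.3940 kJ
eta = 2383.3940 / 3839.7670 = 0.6207 = 62.0713%

W = 2383.3940 kJ, eta = 62.0713%


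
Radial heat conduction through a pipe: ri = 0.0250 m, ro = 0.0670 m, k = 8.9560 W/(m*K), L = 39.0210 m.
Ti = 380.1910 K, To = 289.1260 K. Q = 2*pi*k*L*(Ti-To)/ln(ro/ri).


dT = 91.0650 K
ln(ro/ri) = 0.9858
Q = 2*pi*8.9560*39.0210*91.0650 / 0.9858 = 202837.2097 W

202837.2097 W


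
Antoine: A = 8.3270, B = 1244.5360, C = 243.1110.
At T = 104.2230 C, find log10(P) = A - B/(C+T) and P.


C+T = 347.3340
B/(C+T) = 3.5831
log10(P) = 8.3270 - 3.5831 = 4.7439
P = 10^4.7439 = 55448.4991 mmHg

55448.4991 mmHg


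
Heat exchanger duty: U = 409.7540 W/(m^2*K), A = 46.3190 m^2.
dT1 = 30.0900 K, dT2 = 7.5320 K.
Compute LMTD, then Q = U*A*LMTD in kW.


LMTD = 16.2870 K
Q = 409.7540 * 46.3190 * 16.2870 = 309117.1307 W = 309.1171 kW

309.1171 kW


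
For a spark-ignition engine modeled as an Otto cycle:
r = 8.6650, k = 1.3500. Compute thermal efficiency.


r^(k-1) = 2.1292
eta = 1 - 1/2.1292 = 0.5303 = 53.0343%

53.0343%


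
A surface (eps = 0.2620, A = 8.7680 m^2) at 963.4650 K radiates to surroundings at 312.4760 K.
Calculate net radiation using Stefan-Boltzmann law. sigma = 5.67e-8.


T^4 = 8.6168e+11
Tsurr^4 = 9.5338e+09
Q = 0.2620 * 5.67e-8 * 8.7680 * 8.5214e+11 = 110993.2909 W

110993.2909 W


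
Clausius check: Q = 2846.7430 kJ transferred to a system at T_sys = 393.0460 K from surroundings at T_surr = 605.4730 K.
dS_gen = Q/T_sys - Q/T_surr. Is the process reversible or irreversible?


dS_sys = 2846.7430/393.0460 = 7.2428 kJ/K
dS_surr = -2846.7430/605.4730 = -4.7017 kJ/K
dS_gen = 7.2428 - 4.7017 = 2.5411 kJ/K (irreversible)

dS_gen = 2.5411 kJ/K, irreversible


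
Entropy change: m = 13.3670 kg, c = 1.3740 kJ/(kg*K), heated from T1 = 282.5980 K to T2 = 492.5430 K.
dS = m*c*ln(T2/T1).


T2/T1 = 1.7429
ln(T2/T1) = 0.5556
dS = 13.3670 * 1.3740 * 0.5556 = 10.2035 kJ/K

10.2035 kJ/K


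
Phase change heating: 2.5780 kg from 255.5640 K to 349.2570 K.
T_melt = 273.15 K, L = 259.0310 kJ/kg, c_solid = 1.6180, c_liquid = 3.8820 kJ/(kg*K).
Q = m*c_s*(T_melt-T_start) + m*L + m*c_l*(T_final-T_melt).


Q1 (sensible, solid) = 2.5780 * 1.6180 * 17.5860 = 73.3548 kJ
Q2 (latent) = 2.5780 * 259.0310 = 667.7819 kJ
Q3 (sensible, liquid) = 2.5780 * 3.8820 * 76.1070 = 761.6633 kJ
Q_total = 1502.8000 kJ

1502.8000 kJ


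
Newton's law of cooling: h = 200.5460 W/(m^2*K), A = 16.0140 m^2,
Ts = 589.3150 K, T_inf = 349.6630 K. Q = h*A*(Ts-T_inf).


dT = 239.6520 K
Q = 200.5460 * 16.0140 * 239.6520 = 769652.8574 W

769652.8574 W


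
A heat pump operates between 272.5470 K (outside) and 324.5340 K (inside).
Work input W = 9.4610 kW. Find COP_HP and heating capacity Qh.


COP = 324.5340 / 51.9870 = 6.2426
Qh = 6.2426 * 9.4610 = 59.0612 kW

COP = 6.2426, Qh = 59.0612 kW


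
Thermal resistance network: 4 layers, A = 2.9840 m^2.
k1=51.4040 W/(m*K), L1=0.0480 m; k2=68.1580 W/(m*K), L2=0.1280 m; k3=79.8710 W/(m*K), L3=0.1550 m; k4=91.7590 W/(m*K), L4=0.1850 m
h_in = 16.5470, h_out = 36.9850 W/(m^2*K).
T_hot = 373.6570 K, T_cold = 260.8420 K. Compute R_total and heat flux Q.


R_conv_in = 1/(16.5470*2.9840) = 0.0203
R_1 = 0.0480/(51.4040*2.9840) = 0.0003
R_2 = 0.1280/(68.1580*2.9840) = 0.0006
R_3 = 0.1550/(79.8710*2.9840) = 0.0007
R_4 = 0.1850/(91.7590*2.9840) = 0.0007
R_conv_out = 1/(36.9850*2.9840) = 0.0091
R_total = 0.0316 K/W
Q = 112.8150 / 0.0316 = 3572.1386 W

R_total = 0.0316 K/W, Q = 3572.1386 W


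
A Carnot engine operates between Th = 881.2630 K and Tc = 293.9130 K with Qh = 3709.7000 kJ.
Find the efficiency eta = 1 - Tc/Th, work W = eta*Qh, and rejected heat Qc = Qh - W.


eta = 1 - 293.9130/881.2630 = 0.6665
W = 0.6665 * 3709.7000 = 2472.4654 kJ
Qc = 3709.7000 - 2472.4654 = 1237.2346 kJ

eta = 66.6487%, W = 2472.4654 kJ, Qc = 1237.2346 kJ


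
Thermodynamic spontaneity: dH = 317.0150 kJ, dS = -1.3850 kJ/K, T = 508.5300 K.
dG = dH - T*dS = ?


T*dS = 508.5300 * -1.3850 = -704.3140 kJ
dG = 317.0150 + 704.3140 = 1021.3290 kJ (non-spontaneous)

dG = 1021.3290 kJ, non-spontaneous


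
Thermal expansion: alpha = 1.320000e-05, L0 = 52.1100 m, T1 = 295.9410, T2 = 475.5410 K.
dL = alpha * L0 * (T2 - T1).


dT = 179.6000 K
dL = 1.320000e-05 * 52.1100 * 179.6000 = 0.123538 m
L_final = 52.233538 m

dL = 0.123538 m


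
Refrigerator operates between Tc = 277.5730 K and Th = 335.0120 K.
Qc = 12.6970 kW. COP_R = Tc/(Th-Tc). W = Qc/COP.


COP = 277.5730 / 57.4390 = 4.8325
W = 12.6970 / 4.8325 = 2.6274 kW

COP = 4.8325, W = 2.6274 kW


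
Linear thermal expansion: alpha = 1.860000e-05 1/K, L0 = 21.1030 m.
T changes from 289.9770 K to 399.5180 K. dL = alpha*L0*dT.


dT = 109.5410 K
dL = 1.860000e-05 * 21.1030 * 109.5410 = 0.042997 m
L_final = 21.145997 m

dL = 0.042997 m


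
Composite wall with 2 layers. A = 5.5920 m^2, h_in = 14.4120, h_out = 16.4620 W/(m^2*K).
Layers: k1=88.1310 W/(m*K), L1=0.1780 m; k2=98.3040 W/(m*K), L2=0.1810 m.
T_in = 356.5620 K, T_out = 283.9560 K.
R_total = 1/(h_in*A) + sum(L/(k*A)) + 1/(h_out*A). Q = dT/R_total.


R_conv_in = 1/(14.4120*5.5920) = 0.0124
R_1 = 0.1780/(88.1310*5.5920) = 0.0004
R_2 = 0.1810/(98.3040*5.5920) = 0.0003
R_conv_out = 1/(16.4620*5.5920) = 0.0109
R_total = 0.0240 K/W
Q = 72.6060 / 0.0240 = 3030.0922 W

R_total = 0.0240 K/W, Q = 3030.0922 W


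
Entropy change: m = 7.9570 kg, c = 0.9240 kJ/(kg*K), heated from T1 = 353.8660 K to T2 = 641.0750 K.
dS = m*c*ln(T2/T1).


T2/T1 = 1.8116
ln(T2/T1) = 0.5942
dS = 7.9570 * 0.9240 * 0.5942 = 4.3689 kJ/K

4.3689 kJ/K


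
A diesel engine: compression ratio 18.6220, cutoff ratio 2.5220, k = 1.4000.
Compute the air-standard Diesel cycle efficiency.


r^(k-1) = 3.2211
rc^k = 3.6513
eta = 0.6137 = 61.3722%

61.3722%


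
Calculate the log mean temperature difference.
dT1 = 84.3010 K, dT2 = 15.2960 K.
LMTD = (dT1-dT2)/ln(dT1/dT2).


dT1/dT2 = 5.5113
ln(dT1/dT2) = 1.7068
LMTD = 69.0050 / 1.7068 = 40.4294 K

40.4294 K


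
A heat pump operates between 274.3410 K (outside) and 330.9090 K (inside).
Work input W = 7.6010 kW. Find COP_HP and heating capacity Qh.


COP = 330.9090 / 56.5680 = 5.8498
Qh = 5.8498 * 7.6010 = 44.4640 kW

COP = 5.8498, Qh = 44.4640 kW


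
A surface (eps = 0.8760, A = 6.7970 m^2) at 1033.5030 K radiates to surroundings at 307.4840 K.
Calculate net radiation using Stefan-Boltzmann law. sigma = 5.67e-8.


T^4 = 1.1409e+12
Tsurr^4 = 8.9390e+09
Q = 0.8760 * 5.67e-8 * 6.7970 * 1.1320e+12 = 382151.2386 W

382151.2386 W


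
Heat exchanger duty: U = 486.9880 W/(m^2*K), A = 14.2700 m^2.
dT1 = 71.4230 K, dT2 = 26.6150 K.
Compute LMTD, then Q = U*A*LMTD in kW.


LMTD = 45.3915 K
Q = 486.9880 * 14.2700 * 45.3915 = 315440.0634 W = 315.4401 kW

315.4401 kW


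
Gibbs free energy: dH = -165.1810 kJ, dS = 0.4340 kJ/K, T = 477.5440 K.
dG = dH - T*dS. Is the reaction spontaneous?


T*dS = 477.5440 * 0.4340 = 207.2541 kJ
dG = -165.1810 - 207.2541 = -372.4351 kJ (spontaneous)

dG = -372.4351 kJ, spontaneous


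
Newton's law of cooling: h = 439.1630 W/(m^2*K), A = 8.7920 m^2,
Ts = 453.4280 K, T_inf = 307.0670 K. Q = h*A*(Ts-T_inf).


dT = 146.3610 K
Q = 439.1630 * 8.7920 * 146.3610 = 565117.5447 W

565117.5447 W


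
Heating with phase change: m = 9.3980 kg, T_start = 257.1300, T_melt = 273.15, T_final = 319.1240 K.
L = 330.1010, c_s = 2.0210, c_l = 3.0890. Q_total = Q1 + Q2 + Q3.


Q1 (sensible, solid) = 9.3980 * 2.0210 * 16.0200 = 304.2736 kJ
Q2 (latent) = 9.3980 * 330.1010 = 3102.2892 kJ
Q3 (sensible, liquid) = 9.3980 * 3.0890 * 45.9740 = 1334.6446 kJ
Q_total = 4741.2074 kJ

4741.2074 kJ


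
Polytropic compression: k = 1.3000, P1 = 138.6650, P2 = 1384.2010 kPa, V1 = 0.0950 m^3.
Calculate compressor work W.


(k-1)/k = 0.2308
(P2/P1)^exp = 1.7006
W = 4.3333 * 138.6650 * 0.0950 * (1.7006 - 1) = 39.9906 kJ

39.9906 kJ


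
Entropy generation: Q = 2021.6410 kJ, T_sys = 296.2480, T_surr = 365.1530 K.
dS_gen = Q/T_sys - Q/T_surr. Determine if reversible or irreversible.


dS_sys = 2021.6410/296.2480 = 6.8242 kJ/K
dS_surr = -2021.6410/365.1530 = -5.5364 kJ/K
dS_gen = 6.8242 - 5.5364 = 1.2877 kJ/K (irreversible)

dS_gen = 1.2877 kJ/K, irreversible
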